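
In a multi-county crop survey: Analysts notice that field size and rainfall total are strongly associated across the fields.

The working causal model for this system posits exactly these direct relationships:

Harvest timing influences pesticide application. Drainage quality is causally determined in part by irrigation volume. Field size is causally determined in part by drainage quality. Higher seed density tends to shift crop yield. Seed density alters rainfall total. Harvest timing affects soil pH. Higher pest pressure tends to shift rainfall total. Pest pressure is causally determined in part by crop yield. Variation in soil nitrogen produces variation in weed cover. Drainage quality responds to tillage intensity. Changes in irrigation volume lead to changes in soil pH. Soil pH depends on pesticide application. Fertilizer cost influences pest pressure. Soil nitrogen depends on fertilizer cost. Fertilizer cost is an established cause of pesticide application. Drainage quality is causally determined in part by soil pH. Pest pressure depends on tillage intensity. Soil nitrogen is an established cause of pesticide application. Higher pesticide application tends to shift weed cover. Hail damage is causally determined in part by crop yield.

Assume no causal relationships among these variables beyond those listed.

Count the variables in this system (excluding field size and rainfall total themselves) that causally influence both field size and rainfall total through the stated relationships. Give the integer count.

The common causes are: fertilizer cost (to field size via fertilizer cost → pesticide application → soil pH → drainage quality → field size; to rainfall total via fertilizer cost → pest pressure → rainfall total); tillage intensity (to field size via tillage intensity → drainage quality → field size; to rainfall total via tillage intensity → pest pressure → rainfall total).
Every other variable lacks a causal path to at least one of field size and rainfall total.

2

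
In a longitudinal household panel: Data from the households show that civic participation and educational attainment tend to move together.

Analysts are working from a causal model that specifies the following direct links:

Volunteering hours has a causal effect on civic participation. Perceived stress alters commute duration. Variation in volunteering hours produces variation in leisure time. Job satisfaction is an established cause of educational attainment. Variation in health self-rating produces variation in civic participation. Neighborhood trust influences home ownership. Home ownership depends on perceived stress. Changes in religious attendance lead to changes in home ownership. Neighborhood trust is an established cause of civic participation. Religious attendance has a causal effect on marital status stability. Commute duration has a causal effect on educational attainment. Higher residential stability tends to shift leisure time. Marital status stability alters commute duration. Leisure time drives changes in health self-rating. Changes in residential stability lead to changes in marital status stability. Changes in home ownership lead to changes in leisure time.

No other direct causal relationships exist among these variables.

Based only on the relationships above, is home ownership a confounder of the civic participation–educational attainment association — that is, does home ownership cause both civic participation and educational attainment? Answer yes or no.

no

Home ownership has no stated causal path to educational attainment. A confounder must cause both variables, so home ownership does not qualify.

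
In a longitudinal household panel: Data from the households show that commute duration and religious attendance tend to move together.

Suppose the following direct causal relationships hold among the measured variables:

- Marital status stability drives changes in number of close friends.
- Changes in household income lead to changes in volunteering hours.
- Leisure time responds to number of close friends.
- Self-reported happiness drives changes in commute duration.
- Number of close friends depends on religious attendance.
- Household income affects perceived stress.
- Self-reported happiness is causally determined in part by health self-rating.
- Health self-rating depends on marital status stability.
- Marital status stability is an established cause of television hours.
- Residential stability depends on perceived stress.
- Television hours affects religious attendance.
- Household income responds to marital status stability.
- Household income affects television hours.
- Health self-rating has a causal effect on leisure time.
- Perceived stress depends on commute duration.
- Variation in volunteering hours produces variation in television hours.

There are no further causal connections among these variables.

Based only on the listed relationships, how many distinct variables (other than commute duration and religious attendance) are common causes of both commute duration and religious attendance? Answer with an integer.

1

The common causes are: marital status stability (to commute duration via marital status stability → health self-rating → self-reported happiness → commute duration; to religious attendance via marital status stability → television hours → religious attendance).
Every other variable lacks a causal path to at least one of commute duration and religious attendance.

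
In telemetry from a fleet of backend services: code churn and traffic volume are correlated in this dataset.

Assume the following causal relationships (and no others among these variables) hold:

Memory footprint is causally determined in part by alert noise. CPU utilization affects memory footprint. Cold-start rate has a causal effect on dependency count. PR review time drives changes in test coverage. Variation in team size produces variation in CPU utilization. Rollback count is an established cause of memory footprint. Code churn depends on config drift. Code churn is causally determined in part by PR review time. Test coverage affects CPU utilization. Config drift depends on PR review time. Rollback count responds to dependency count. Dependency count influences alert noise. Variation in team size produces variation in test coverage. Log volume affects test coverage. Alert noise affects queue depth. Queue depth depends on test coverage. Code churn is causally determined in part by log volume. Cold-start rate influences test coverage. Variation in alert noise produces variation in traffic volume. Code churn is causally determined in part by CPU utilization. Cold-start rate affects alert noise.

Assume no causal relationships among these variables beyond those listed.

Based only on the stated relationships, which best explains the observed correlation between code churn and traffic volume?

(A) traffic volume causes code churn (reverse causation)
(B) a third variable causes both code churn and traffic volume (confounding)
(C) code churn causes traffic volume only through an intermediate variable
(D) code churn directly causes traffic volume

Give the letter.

Cold-start rate causes code churn (cold-start rate → test coverage → CPU utilization → code churn) and traffic volume (cold-start rate → alert noise → traffic volume) — a common cause creating the correlation.
There is no stated path from code churn to traffic volume or from traffic volume to code churn, so neither direct nor reverse causation applies.

B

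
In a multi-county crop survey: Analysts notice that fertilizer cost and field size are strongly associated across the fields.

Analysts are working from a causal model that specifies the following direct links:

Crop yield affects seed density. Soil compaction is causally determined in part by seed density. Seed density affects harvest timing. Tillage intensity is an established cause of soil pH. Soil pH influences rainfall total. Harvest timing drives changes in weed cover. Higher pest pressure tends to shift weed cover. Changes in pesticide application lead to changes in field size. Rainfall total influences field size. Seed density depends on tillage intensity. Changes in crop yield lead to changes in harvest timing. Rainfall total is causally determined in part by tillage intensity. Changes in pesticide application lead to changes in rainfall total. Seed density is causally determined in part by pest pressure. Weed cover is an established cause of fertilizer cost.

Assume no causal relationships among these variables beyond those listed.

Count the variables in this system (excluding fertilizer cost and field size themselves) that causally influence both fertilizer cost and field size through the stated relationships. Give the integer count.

1

The common causes are: tillage intensity (to fertilizer cost via tillage intensity → seed density → harvest timing → weed cover → fertilizer cost; to field size via tillage intensity → rainfall total → field size).
Every other variable lacks a causal path to at least one of fertilizer cost and field size.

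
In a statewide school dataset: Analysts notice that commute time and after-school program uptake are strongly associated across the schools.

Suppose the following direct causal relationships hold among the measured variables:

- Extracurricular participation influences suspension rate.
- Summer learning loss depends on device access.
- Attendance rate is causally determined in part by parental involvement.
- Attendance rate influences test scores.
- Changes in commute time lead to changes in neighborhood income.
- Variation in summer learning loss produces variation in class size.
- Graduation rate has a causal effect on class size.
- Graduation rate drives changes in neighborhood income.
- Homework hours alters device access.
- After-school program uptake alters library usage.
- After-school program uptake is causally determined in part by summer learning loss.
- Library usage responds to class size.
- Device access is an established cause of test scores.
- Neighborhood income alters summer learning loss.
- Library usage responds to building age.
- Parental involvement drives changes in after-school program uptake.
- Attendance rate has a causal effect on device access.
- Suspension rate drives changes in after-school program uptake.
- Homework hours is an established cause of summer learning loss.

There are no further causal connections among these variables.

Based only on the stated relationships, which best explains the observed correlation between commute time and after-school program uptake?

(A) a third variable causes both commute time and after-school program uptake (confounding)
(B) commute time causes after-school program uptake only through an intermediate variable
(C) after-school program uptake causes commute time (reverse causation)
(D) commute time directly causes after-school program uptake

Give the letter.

B

Commute time reaches after-school program uptake through commute time → neighborhood income → summer learning loss → after-school program uptake — an indirect causal chain with no direct commute time → after-school program uptake link. No variable causes both commute time and after-school program uptake, so confounding is ruled out; the effect is mediated.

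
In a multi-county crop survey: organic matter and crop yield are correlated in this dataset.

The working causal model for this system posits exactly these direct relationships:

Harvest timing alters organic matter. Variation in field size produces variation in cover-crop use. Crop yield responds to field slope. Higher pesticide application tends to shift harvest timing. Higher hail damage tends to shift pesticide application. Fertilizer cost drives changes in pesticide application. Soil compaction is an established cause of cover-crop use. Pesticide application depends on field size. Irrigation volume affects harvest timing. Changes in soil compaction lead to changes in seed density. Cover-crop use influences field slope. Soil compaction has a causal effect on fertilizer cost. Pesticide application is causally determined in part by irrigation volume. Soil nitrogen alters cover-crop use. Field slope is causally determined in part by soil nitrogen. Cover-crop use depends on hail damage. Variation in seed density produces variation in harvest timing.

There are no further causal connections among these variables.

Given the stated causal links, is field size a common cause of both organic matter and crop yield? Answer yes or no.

Field size has a causal path to organic matter (field size → pesticide application → harvest timing → organic matter) and to crop yield (field size → cover-crop use → field slope → crop yield), so it is a common cause of both — a confounder.

yes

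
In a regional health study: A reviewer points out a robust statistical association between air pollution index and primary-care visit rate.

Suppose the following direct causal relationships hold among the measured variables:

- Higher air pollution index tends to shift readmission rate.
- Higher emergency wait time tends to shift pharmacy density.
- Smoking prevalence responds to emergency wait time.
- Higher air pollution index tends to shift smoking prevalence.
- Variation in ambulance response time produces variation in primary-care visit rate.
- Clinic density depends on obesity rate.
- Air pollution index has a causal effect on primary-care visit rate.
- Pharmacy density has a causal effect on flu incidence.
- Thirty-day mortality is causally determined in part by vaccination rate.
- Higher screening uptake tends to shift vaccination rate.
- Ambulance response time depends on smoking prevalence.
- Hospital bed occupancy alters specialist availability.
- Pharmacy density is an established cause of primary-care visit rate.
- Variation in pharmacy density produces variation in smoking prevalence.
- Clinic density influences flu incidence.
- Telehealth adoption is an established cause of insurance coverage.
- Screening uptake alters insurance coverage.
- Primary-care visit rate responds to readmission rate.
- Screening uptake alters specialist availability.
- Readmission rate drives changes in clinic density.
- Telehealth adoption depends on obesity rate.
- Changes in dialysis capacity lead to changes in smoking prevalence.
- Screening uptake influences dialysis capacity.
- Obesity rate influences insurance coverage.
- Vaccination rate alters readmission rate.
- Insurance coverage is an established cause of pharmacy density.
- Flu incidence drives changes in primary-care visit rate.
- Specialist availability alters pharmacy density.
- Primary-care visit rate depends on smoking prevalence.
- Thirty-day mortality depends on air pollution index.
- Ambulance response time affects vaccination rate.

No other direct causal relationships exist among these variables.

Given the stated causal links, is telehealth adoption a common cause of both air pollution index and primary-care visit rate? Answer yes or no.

no

Telehealth adoption has no stated causal path to air pollution index. A confounder must cause both variables, so telehealth adoption does not qualify.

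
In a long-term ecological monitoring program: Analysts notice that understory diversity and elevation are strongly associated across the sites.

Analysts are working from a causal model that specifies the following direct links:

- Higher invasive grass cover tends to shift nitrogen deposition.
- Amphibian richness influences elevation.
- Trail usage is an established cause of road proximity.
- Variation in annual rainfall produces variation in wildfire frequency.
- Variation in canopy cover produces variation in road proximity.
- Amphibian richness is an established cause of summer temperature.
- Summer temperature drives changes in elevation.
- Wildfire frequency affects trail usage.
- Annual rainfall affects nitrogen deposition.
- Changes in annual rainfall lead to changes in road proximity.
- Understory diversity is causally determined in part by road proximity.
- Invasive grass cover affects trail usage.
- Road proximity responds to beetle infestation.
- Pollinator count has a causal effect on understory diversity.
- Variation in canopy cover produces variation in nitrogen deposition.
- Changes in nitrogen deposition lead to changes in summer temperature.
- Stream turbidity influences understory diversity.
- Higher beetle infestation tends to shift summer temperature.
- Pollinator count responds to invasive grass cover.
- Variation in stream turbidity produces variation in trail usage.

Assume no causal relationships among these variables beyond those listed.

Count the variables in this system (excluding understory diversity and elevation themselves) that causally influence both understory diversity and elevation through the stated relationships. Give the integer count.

4

The common causes are: annual rainfall (to understory diversity via annual rainfall → road proximity → understory diversity; to elevation via annual rainfall → nitrogen deposition → summer temperature → elevation); beetle infestation (to understory diversity via beetle infestation → road proximity → understory diversity; to elevation via beetle infestation → summer temperature → elevation); canopy cover (to understory diversity via canopy cover → road proximity → understory diversity; to elevation via canopy cover → nitrogen deposition → summer temperature → elevation); invasive grass cover (to understory diversity via invasive grass cover → pollinator count → understory diversity; to elevation via invasive grass cover → nitrogen deposition → summer temperature → elevation).
Every other variable lacks a causal path to at least one of understory diversity and elevation.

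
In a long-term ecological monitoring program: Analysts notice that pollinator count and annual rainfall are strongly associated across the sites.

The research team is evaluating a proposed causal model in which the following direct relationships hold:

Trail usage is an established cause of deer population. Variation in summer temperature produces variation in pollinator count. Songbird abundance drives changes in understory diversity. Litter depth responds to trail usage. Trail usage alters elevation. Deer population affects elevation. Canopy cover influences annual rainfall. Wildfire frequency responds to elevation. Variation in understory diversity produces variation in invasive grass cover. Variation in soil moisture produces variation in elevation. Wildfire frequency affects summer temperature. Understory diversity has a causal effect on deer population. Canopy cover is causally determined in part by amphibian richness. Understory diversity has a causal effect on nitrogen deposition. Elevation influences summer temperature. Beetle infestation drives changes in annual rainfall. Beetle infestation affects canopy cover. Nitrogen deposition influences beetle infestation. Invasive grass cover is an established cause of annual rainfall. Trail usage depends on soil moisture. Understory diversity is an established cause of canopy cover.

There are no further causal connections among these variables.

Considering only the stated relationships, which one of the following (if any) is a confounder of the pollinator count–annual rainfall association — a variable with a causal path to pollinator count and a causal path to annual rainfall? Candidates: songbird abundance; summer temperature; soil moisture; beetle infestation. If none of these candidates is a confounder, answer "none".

Songbird abundance causes pollinator count (songbird abundance → understory diversity → deer population → elevation → summer temperature → pollinator count) and also causes annual rainfall (songbird abundance → understory diversity → invasive grass cover → annual rainfall); it is a common cause of both.
Each of the other candidates lacks a causal path to at least one of pollinator count and annual rainfall, so they do not confound the relationship.

songbird abundance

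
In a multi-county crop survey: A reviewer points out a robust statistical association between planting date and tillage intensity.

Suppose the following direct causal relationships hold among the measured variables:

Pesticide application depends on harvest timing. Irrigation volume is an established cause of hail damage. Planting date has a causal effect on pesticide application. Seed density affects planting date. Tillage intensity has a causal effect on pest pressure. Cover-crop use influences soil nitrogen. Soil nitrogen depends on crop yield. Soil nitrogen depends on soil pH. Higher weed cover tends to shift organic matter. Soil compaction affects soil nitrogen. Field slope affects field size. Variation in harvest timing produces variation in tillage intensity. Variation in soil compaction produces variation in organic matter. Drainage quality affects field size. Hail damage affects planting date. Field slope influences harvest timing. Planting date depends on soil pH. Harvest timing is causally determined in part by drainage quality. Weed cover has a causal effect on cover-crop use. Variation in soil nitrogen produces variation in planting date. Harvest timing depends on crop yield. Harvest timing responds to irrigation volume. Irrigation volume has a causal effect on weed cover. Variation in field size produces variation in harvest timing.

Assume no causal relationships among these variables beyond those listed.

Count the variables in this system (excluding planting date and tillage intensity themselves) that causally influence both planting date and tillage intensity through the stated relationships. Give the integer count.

The common causes are: crop yield (to planting date via crop yield → soil nitrogen → planting date; to tillage intensity via crop yield → harvest timing → tillage intensity); irrigation volume (to planting date via irrigation volume → hail damage → planting date; to tillage intensity via irrigation volume → harvest timing → tillage intensity).
Every other variable lacks a causal path to at least one of planting date and tillage intensity.

2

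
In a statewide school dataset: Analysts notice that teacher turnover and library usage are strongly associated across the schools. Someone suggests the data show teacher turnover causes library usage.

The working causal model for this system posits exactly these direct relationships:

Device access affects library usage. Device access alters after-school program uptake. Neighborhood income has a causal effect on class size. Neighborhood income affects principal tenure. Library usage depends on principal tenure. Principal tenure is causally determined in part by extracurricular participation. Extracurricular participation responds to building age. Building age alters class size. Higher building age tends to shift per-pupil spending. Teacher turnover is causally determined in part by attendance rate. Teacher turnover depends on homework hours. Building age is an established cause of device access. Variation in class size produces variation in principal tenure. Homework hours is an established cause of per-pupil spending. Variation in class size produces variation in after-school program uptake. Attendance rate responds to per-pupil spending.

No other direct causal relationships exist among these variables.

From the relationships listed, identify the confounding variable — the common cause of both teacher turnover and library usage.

Building age has a causal path to teacher turnover (building age → per-pupil spending → attendance rate → teacher turnover) and a separate causal path to library usage (building age → device access → library usage), so it is a common cause of both.
No stated relationship gives teacher turnover a causal route to library usage, so the correlation is explained by the shared upstream cause rather than a direct effect.

building age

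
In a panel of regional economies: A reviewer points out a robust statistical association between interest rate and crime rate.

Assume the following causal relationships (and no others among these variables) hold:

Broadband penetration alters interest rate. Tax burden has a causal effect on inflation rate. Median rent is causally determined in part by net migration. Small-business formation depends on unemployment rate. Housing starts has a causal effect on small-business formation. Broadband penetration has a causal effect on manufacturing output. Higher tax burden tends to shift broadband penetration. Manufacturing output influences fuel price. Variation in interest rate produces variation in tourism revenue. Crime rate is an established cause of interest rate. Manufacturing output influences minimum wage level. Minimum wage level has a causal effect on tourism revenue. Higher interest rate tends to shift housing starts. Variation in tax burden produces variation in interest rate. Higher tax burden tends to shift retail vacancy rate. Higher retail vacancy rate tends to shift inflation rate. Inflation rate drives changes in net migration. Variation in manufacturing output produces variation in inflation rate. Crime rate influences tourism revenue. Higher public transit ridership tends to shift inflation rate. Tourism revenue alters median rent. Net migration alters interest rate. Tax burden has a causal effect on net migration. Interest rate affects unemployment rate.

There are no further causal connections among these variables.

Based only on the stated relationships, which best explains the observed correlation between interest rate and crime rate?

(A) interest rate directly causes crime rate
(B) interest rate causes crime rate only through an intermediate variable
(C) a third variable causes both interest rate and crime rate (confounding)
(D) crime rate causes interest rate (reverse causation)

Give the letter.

D

The stated link runs crime rate → interest rate; interest rate has no causal path to crime rate. No variable causes both, so confounding is ruled out. The correlation reflects reverse causation.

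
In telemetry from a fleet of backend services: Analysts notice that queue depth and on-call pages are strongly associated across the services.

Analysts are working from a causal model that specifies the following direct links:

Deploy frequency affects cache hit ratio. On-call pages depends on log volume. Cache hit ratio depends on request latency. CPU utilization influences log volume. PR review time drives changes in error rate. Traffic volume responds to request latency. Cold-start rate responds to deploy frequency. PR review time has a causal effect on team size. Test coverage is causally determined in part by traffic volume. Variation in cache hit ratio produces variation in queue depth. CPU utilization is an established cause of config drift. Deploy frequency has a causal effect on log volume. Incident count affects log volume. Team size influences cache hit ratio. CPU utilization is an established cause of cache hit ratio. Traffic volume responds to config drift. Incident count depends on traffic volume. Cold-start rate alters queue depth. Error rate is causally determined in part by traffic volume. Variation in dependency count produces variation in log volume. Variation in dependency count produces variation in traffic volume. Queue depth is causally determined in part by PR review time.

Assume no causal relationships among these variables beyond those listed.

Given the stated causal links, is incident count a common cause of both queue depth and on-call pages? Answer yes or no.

no

Incident count has no stated causal path to queue depth. A confounder must cause both variables, so incident count does not qualify.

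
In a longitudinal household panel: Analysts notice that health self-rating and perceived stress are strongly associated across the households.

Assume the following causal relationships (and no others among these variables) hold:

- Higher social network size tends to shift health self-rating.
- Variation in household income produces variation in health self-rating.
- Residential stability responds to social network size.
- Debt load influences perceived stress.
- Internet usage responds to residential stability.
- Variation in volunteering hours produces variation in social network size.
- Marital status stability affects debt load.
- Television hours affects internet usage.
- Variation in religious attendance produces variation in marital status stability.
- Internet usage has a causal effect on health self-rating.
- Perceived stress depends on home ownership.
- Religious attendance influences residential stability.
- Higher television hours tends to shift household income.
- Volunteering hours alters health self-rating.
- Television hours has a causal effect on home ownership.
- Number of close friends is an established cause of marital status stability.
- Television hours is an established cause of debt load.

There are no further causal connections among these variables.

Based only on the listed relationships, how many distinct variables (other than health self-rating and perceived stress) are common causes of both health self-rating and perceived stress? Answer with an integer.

The common causes are: religious attendance (to health self-rating via religious attendance → residential stability → internet usage → health self-rating; to perceived stress via religious attendance → marital status stability → debt load → perceived stress); television hours (to health self-rating via television hours → household income → health self-rating; to perceived stress via television hours → home ownership → perceived stress).
Every other variable lacks a causal path to at least one of health self-rating and perceived stress.

2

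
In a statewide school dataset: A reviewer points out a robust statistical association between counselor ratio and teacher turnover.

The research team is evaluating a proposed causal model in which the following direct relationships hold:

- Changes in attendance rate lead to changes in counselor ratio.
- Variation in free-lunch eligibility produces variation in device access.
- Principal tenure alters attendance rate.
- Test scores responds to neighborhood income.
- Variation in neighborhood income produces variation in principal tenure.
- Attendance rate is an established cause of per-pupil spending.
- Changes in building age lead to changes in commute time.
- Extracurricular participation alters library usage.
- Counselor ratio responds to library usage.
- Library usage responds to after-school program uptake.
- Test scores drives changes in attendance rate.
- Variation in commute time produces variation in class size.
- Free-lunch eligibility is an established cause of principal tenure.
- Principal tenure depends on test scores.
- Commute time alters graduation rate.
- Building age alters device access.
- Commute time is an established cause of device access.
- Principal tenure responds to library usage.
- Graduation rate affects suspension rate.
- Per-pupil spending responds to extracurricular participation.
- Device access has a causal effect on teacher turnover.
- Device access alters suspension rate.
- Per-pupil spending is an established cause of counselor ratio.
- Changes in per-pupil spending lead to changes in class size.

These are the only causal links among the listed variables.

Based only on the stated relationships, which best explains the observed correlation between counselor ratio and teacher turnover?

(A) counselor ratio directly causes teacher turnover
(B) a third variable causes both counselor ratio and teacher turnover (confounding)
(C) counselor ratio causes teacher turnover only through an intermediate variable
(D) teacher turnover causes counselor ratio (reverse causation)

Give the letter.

Free-lunch eligibility causes counselor ratio (free-lunch eligibility → principal tenure → attendance rate → counselor ratio) and teacher turnover (free-lunch eligibility → device access → teacher turnover) — a common cause creating the correlation.
There is no stated path from counselor ratio to teacher turnover or from teacher turnover to counselor ratio, so neither direct nor reverse causation applies.

B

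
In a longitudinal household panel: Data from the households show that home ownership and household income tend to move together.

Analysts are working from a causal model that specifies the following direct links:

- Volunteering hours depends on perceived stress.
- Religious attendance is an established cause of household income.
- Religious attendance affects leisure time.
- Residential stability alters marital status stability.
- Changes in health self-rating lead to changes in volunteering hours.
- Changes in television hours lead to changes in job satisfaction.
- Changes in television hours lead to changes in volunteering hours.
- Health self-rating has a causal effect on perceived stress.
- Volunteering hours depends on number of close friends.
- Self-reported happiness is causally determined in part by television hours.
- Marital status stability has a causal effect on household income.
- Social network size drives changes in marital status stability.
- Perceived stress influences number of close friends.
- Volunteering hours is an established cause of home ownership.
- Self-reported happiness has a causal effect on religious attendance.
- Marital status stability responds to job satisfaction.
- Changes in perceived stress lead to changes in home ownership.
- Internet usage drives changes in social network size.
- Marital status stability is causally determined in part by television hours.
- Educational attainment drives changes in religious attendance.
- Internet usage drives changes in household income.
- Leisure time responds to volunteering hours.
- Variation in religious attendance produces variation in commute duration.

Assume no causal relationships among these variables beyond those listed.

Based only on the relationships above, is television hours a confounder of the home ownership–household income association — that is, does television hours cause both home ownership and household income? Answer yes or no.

yes

Television hours has a causal path to home ownership (television hours → volunteering hours → home ownership) and to household income (television hours → marital status stability → household income), so it is a common cause of both — a confounder.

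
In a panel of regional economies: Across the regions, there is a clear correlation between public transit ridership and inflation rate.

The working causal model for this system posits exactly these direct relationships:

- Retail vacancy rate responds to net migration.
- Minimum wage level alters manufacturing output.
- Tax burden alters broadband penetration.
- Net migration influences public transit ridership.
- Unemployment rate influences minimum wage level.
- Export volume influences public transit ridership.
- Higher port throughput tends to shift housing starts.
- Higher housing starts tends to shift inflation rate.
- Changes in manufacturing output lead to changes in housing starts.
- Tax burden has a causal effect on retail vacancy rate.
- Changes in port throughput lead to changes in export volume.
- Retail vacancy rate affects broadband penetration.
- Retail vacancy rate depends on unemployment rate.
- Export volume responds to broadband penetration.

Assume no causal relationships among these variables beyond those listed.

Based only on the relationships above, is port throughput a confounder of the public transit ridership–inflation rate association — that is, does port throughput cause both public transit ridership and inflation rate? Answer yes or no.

Port throughput has a causal path to public transit ridership (port throughput → export volume → public transit ridership) and to inflation rate (port throughput → housing starts → inflation rate), so it is a common cause of both — a confounder.

yes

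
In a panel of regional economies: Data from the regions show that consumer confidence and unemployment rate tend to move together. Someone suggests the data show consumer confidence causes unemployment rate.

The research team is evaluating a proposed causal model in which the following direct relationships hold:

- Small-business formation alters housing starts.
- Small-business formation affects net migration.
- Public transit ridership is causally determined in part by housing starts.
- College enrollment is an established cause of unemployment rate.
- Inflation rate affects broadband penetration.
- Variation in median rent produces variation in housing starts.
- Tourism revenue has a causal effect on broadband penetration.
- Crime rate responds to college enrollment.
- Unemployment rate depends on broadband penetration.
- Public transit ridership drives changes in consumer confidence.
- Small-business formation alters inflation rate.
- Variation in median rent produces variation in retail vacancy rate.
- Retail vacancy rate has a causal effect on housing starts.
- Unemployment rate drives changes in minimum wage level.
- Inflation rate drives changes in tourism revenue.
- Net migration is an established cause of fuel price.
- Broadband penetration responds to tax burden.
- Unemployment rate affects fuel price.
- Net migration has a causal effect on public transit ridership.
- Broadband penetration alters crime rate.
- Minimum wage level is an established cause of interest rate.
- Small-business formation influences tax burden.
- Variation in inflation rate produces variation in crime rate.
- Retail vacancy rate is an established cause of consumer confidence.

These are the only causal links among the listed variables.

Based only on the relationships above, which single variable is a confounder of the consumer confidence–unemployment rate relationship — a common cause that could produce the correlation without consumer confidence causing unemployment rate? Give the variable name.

Small-business formation has a causal path to consumer confidence (small-business formation → net migration → public transit ridership → consumer confidence) and a separate causal path to unemployment rate (small-business formation → tax burden → broadband penetration → unemployment rate), so it is a common cause of both.
No stated relationship gives consumer confidence a causal route to unemployment rate, so the correlation is explained by the shared upstream cause rather than a direct effect.

small-business formation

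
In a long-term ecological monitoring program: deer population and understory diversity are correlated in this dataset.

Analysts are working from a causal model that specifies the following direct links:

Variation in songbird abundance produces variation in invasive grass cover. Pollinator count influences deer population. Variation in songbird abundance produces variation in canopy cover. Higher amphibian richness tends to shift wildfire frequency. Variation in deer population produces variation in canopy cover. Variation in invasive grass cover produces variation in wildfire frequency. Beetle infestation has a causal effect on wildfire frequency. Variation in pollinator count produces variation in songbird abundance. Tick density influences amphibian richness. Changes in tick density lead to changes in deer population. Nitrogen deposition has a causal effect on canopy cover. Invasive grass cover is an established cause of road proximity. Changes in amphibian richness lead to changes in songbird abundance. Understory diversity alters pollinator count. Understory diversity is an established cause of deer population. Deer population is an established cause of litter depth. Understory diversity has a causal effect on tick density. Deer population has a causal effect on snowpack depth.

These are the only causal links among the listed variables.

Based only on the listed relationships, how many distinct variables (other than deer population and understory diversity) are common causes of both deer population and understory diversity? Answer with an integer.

No listed variable has a causal path to both deer population and understory diversity, so there are no common causes.

0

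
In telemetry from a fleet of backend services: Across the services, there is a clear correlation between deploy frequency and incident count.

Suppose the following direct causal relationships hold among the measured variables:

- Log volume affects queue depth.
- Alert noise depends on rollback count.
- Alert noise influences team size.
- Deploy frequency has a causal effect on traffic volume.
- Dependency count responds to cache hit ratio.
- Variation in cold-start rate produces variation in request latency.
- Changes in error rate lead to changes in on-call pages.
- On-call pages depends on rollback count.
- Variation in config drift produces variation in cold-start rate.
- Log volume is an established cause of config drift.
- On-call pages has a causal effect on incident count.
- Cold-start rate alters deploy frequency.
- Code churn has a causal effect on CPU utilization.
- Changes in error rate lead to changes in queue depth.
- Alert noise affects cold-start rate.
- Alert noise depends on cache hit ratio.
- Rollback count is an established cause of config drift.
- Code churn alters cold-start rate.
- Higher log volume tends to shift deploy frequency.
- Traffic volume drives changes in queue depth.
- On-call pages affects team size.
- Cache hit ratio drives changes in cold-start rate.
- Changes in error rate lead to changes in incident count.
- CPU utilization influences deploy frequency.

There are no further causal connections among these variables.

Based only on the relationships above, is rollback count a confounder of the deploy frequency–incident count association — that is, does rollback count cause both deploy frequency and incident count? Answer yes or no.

Rollback count has a causal path to deploy frequency (rollback count → alert noise → cold-start rate → deploy frequency) and to incident count (rollback count → on-call pages → incident count), so it is a common cause of both — a confounder.

yes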